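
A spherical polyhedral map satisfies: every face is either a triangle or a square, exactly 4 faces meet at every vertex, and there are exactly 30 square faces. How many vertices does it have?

36

Let x be the number of triangles; then F = 30 + x.
Edge–face incidences: 2E = 4·30 + 3·x = 120 + 3x.
Every vertex has degree 4, so 4V = 2E.
Euler: V − E + F = 2 ⇒ (2E)/4 − E + (30 + x) = 2.
Multiply by 8: 2·(2E) − 4·(2E) + 8·(30 + x) = 16, i.e. 240 + 8x − 2·(120 + 3x) = 16.
Collecting terms: 2x = 16, so x = 8.
Then 2E = 120 + 3·8 = 144, so E = 72, V = 2E/4 = 36, F = 30 + 8 = 38.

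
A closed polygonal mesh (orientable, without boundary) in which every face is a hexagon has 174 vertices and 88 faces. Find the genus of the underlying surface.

2

Every face is a hexagon, so 2E = 6·88 = 528, giving E = 264.
χ = V − E + F = 174 − 264 + 88 = -2.
For a closed orientable surface χ = 2 − 2g, so g = (2 − (-2))/2 = 2.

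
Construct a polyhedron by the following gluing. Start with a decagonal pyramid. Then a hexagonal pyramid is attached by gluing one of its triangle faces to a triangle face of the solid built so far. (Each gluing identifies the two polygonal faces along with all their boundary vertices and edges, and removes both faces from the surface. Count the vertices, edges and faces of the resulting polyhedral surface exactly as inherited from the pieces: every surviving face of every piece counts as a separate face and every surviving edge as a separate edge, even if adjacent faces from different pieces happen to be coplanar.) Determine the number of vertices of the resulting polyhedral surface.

A decagonal pyramid: V=11, E=20, F=11.
Attach a hexagonal pyramid (V=7, E=12, F=7) along a 3-gon: merge 3 vertices and 3 edges, delete both glued faces → V=15, E=29, F=16.
Check: V − E + F = 15 − 29 + 16 = 2.

15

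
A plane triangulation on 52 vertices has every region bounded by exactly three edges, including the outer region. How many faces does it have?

100

In a plane triangulation 3F = 2E and V − E + F = 2, so F = 2V − 4 = 2·52 − 4 = 100.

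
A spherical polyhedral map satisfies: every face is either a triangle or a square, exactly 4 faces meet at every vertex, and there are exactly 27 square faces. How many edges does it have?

66

Let x be the number of triangles; then F = 27 + x.
Edge–face incidences: 2E = 4·27 + 3·x = 108 + 3x.
Every vertex has degree 4, so 4V = 2E.
Euler: V − E + F = 2 ⇒ (2E)/4 − E + (27 + x) = 2.
Multiply by 8: 2·(2E) − 4·(2E) + 8·(27 + x) = 16, i.e. 216 + 8x − 2·(108 + 3x) = 16.
Collecting terms: 2x = 16, so x = 8.
Then 2E = 108 + 3·8 = 132, so E = 66, V = 2E/4 = 33, F = 27 + 8 = 35.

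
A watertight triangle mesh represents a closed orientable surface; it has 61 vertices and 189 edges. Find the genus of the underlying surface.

2

Every face is a triangle and each edge borders two faces, so 3F = 2·189, giving F = 126.
χ = V − E + F = 61 − 189 + 126 = -2.
For a closed orientable surface χ = 2 − 2g, so g = (2 − (-2))/2 = 2.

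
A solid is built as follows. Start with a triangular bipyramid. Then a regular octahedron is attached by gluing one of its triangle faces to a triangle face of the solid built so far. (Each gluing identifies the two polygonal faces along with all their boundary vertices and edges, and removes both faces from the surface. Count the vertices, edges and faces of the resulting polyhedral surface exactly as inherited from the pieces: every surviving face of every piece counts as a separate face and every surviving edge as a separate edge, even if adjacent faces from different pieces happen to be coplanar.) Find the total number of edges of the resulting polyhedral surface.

18

A triangular bipyramid: V=5, E=9, F=6.
Attach a regular octahedron (V=6, E=12, F=8) along a 3-gon: merge 3 vertices and 3 edges, delete both glued faces → V=8, E=18, F=12.
Check: V − E + F = 8 − 18 + 12 = 2.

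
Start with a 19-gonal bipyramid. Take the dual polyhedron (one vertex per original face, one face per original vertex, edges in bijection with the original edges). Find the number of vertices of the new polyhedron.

The base solid has V = 21, E = 57, F = 38.
The dual swaps V and F and preserves E: V′ = F = 38, E′ = E = 57, F′ = V = 21.

38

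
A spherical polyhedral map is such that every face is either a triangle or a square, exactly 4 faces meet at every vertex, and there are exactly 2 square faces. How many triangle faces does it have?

Let x be the number of triangles; then F = 2 + x.
Edge–face incidences: 2E = 4·2 + 3·x = 8 + 3x.
Every vertex has degree 4, so 4V = 2E.
Euler: V − E + F = 2 ⇒ (2E)/4 − E + (2 + x) = 2.
Multiply by 8: 2·(2E) − 4·(2E) + 8·(2 + x) = 16, i.e. 16 + 8x − 2·(8 + 3x) = 16.
Collecting terms: 2x = 16, so x = 8.
Then 2E = 8 + 3·8 = 32, so E = 16, V = 2E/4 = 8, F = 2 + 8 = 10.

8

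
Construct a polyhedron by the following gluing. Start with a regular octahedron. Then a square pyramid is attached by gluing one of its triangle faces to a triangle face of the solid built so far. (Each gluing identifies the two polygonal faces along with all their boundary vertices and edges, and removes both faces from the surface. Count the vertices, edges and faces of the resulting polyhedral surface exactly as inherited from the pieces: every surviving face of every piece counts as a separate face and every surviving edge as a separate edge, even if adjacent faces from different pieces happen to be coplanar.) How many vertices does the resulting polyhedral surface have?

A regular octahedron: V=6, E=12, F=8.
Attach a square pyramid (V=5, E=8, F=5) along a 3-gon: merge 3 vertices and 3 edges, delete both glued faces → V=8, E=17, F=11.
Check: V − E + F = 8 − 17 + 11 = 2.

8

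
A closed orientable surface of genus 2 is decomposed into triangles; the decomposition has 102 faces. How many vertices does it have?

χ = 2 − 2·2 = -2, and every face is a triangle so 3F = 2E.
E = 3·102/2 = 153. Then V = -2 + E − F = -2 + 153 − 102 = 49.

49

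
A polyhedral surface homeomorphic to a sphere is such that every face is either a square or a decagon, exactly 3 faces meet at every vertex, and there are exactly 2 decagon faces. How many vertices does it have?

Let x be the number of squares; then F = 2 + x.
Edge–face incidences: 2E = 10·2 + 4·x = 20 + 4x.
Every vertex has degree 3, so 3V = 2E.
Euler: V − E + F = 2 ⇒ (2E)/3 − E + (2 + x) = 2.
Multiply by 6: 2·(2E) − 3·(2E) + 6·(2 + x) = 12, i.e. 12 + 6x − (20 + 4x) = 12.
Collecting terms: 2x − 8 = 12, so 2x = 20, so x = 10.
Then 2E = 20 + 4·10 = 60, so E = 30, V = 2E/3 = 20, F = 2 + 10 = 12.

20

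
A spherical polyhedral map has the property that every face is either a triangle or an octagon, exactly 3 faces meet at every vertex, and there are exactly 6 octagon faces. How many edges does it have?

36

Let x be the number of triangles; then F = 6 + x.
Edge–face incidences: 2E = 8·6 + 3·x = 48 + 3x.
Every vertex has degree 3, so 3V = 2E.
Euler: V − E + F = 2 ⇒ (2E)/3 − E + (6 + x) = 2.
Multiply by 6: 2·(2E) − 3·(2E) + 6·(6 + x) = 12, i.e. 36 + 6x − (48 + 3x) = 12.
Collecting terms: 3x − 12 = 12, so 3x = 24, so x = 8.
Then 2E = 48 + 3·8 = 72, so E = 36, V = 2E/3 = 24, F = 6 + 8 = 14.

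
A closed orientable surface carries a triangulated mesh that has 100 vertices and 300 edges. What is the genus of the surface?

1

Every face is a triangle and each edge borders two faces, so 3F = 2·300, giving F = 200.
χ = V − E + F = 100 − 300 + 200 = 0.
For a closed orientable surface χ = 2 − 2g, so g = (2 − (0))/2 = 1.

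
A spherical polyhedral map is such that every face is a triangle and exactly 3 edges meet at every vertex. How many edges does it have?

Each face has 3 edges and each edge borders two faces, so 2E = 3F.
Each vertex has degree 3, so 3V = 2E and hence V = 3F/3.
Euler: V − E + F = 2 ⇒ (3F/3) − (3F/2) + F = 2.
Multiply by 6: (6 − 9 + 6)F = 12, i.e. 3F = 12.
So F = 4, E = 3·4/2 = 6, V = 3·4/3 = 4.

6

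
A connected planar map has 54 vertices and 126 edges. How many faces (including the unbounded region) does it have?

Euler's formula for a connected plane graph: V − E + F = 2, so F = 2 − 54 + 126 = 74.

74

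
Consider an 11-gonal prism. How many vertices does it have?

22

A prism on an n-gon has two n-gon bases and n rectangular sides: V = 2·11 = 22, E = 3·11 = 33, F = 11 + 2 = 13.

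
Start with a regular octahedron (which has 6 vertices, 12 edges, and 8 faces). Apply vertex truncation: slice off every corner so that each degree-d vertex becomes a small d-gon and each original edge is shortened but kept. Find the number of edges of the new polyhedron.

Truncation replaces each original edge-end by a new vertex, so V′ = 2E = 24.
Each original edge survives, and each old vertex of degree d contributes d new edges; summing degrees gives Σd = 2E, so E′ = E + 2E = 3E = 36.
Each original face survives and each original vertex becomes one new face: F′ = F + V = 14.

36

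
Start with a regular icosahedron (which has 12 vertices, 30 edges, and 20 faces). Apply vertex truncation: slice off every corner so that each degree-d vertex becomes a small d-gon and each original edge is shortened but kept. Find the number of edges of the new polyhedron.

90

Truncation replaces each original edge-end by a new vertex, so V′ = 2E = 60.
Each original edge survives, and each old vertex of degree d contributes d new edges; summing degrees gives Σd = 2E, so E′ = E + 2E = 3E = 90.
Each original face survives and each original vertex becomes one new face: F′ = F + V = 32.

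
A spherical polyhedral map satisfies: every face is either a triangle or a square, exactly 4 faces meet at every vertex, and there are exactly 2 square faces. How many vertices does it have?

Let x be the number of triangles; then F = 2 + x.
Edge–face incidences: 2E = 4·2 + 3·x = 8 + 3x.
Every vertex has degree 4, so 4V = 2E.
Euler: V − E + F = 2 ⇒ (2E)/4 − E + (2 + x) = 2.
Multiply by 8: 2·(2E) − 4·(2E) + 8·(2 + x) = 16, i.e. 16 + 8x − 2·(8 + 3x) = 16.
Collecting terms: 2x = 16, so x = 8.
Then 2E = 8 + 3·8 = 32, so E = 16, V = 2E/4 = 8, F = 2 + 8 = 10.

8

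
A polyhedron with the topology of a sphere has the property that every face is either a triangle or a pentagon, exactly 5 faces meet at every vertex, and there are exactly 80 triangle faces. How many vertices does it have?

Let x be the number of pentagons; then F = 80 + x.
Edge–face incidences: 2E = 3·80 + 5·x = 240 + 5x.
Every vertex has degree 5, so 5V = 2E.
Euler: V − E + F = 2 ⇒ (2E)/5 − E + (80 + x) = 2.
Multiply by 10: 2·(2E) − 5·(2E) + 10·(80 + x) = 20, i.e. 800 + 10x − 3·(240 + 5x) = 20.
Collecting terms: −5x + 80 = 20, so −5x = −60, so x = 12.
Then 2E = 240 + 5·12 = 300, so E = 150, V = 2E/5 = 60, F = 80 + 12 = 92.

60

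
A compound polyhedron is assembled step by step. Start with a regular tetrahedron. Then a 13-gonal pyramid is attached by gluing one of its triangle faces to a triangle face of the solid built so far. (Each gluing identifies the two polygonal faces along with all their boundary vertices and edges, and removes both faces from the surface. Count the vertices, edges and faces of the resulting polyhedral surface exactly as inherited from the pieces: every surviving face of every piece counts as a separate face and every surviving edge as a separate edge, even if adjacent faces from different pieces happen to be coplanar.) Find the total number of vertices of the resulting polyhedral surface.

15

A regular tetrahedron: V=4, E=6, F=4.
Attach a 13-gonal pyramid (V=14, E=26, F=14) along a 3-gon: merge 3 vertices and 3 edges, delete both glued faces → V=15, E=29, F=16.
Check: V − E + F = 15 − 29 + 16 = 2.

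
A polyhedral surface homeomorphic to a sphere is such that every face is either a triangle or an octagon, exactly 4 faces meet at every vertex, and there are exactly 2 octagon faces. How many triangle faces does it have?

Let x be the number of triangles; then F = 2 + x.
Edge–face incidences: 2E = 8·2 + 3·x = 16 + 3x.
Every vertex has degree 4, so 4V = 2E.
Euler: V − E + F = 2 ⇒ (2E)/4 − E + (2 + x) = 2.
Multiply by 8: 2·(2E) − 4·(2E) + 8·(2 + x) = 16, i.e. 16 + 8x − 2·(16 + 3x) = 16.
Collecting terms: 2x − 16 = 16, so 2x = 32, so x = 16.
Then 2E = 16 + 3·16 = 64, so E = 32, V = 2E/4 = 16, F = 2 + 16 = 18.

16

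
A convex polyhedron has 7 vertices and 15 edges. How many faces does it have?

10

Here V − E + F = 2.
F = 2 − V + E = 2 − 7 + 15 = 10.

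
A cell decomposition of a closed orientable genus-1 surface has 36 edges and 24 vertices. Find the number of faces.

12

For a closed orientable surface of genus 1, χ = 2 − 2·1 = 0.
F = 0 − V + E = 0 − 24 + 36 = 12.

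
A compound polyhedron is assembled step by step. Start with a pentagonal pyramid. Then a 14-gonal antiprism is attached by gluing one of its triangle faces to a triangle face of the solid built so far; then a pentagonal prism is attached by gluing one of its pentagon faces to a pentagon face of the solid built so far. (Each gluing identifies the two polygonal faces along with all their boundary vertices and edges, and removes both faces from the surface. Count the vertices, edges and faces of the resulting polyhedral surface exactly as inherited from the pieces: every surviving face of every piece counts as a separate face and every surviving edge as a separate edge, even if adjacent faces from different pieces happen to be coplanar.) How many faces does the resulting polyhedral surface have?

39

A pentagonal pyramid: V=6, E=10, F=6.
Attach a 14-gonal antiprism (V=28, E=56, F=30) along a 3-gon: merge 3 vertices and 3 edges, delete both glued faces → V=31, E=63, F=34.
Attach a pentagonal prism (V=10, E=15, F=7) along a 5-gon: merge 5 vertices and 5 edges, delete both glued faces → V=36, E=73, F=39.
Check: V − E + F = 36 − 73 + 39 = 2.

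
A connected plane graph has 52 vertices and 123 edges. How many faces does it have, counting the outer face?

73

Euler's formula for a connected plane graph: V − E + F = 2, so F = 2 − 52 + 123 = 73.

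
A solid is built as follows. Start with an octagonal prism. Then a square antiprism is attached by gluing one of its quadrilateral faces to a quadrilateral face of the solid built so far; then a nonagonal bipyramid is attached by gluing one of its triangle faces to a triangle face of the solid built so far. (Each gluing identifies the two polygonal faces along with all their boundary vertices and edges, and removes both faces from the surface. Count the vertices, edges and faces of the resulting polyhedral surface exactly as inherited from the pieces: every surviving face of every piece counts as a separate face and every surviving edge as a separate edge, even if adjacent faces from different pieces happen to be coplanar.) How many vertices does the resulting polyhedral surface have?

An octagonal prism: V=16, E=24, F=10.
Attach a square antiprism (V=8, E=16, F=10) along a 4-gon: merge 4 vertices and 4 edges, delete both glued faces → V=20, E=36, F=18.
Attach a nonagonal bipyramid (V=11, E=27, F=18) along a 3-gon: merge 3 vertices and 3 edges, delete both glued faces → V=28, E=60, F=34.
Check: V − E + F = 28 − 60 + 34 = 2.

28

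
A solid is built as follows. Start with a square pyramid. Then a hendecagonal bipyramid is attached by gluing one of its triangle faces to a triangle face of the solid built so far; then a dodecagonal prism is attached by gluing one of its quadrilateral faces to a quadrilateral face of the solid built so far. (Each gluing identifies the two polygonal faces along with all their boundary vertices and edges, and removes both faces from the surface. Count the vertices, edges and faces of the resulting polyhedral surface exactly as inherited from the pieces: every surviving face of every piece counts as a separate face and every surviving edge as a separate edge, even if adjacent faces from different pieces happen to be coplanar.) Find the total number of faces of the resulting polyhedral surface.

37

A square pyramid: V=5, E=8, F=5.
Attach a hendecagonal bipyramid (V=13, E=33, F=22) along a 3-gon: merge 3 vertices and 3 edges, delete both glued faces → V=15, E=38, F=25.
Attach a dodecagonal prism (V=24, E=36, F=14) along a 4-gon: merge 4 vertices and 4 edges, delete both glued faces → V=35, E=70, F=37.
Check: V − E + F = 35 − 70 + 37 = 2.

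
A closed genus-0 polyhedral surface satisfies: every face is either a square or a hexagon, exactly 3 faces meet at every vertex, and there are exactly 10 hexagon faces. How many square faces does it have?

6

Let x be the number of squares; then F = 10 + x.
Edge–face incidences: 2E = 6·10 + 4·x = 60 + 4x.
Every vertex has degree 3, so 3V = 2E.
Euler: V − E + F = 2 ⇒ (2E)/3 − E + (10 + x) = 2.
Multiply by 6: 2·(2E) − 3·(2E) + 6·(10 + x) = 12, i.e. 60 + 6x − (60 + 4x) = 12.
Collecting terms: 2x = 12, so x = 6.
Then 2E = 60 + 4·6 = 84, so E = 42, V = 2E/3 = 28, F = 10 + 6 = 16.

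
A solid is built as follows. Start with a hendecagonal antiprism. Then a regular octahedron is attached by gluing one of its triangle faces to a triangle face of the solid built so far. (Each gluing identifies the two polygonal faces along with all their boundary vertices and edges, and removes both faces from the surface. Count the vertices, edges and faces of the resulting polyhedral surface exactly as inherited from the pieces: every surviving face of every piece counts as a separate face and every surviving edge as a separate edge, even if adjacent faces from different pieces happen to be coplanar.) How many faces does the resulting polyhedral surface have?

30

A hendecagonal antiprism: V=22, E=44, F=24.
Attach a regular octahedron (V=6, E=12, F=8) along a 3-gon: merge 3 vertices and 3 edges, delete both glued faces → V=25, E=53, F=30.
Check: V − E + F = 25 − 53 + 30 = 2.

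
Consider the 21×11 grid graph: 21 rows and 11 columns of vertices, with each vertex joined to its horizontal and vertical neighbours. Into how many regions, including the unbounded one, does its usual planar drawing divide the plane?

The grid has V = 21·11 = 231 vertices and E = 21·10 + 11·20 = 430 edges.
F = 2 − V + E = 2 − 231 + 430 = 201.

201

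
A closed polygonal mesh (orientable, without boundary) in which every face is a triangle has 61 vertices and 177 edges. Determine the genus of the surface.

Every face is a triangle and each edge borders two faces, so 3F = 2·177, giving F = 118.
χ = V − E + F = 61 − 177 + 118 = 2.
For a closed orientable surface χ = 2 − 2g, so g = (2 − (2))/2 = 0.

0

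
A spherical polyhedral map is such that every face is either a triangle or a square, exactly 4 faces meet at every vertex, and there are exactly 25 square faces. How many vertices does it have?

Let x be the number of triangles; then F = 25 + x.
Edge–face incidences: 2E = 4·25 + 3·x = 100 + 3x.
Every vertex has degree 4, so 4V = 2E.
Euler: V − E + F = 2 ⇒ (2E)/4 − E + (25 + x) = 2.
Multiply by 8: 2·(2E) − 4·(2E) + 8·(25 + x) = 16, i.e. 200 + 8x − 2·(100 + 3x) = 16.
Collecting terms: 2x = 16, so x = 8.
Then 2E = 100 + 3·8 = 124, so E = 62, V = 2E/4 = 31, F = 25 + 8 = 33.

31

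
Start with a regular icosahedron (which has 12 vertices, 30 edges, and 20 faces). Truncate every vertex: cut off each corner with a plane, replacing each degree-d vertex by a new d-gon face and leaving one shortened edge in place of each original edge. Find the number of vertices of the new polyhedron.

Truncation replaces each original edge-end by a new vertex, so V′ = 2E = 60.
Each original edge survives, and each old vertex of degree d contributes d new edges; summing degrees gives Σd = 2E, so E′ = E + 2E = 3E = 90.
Each original face survives and each original vertex becomes one new face: F′ = F + V = 32.

60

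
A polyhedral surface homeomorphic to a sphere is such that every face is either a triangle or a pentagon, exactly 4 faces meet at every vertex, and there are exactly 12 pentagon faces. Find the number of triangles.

20

Let x be the number of triangles; then F = 12 + x.
Edge–face incidences: 2E = 5·12 + 3·x = 60 + 3x.
Every vertex has degree 4, so 4V = 2E.
Euler: V − E + F = 2 ⇒ (2E)/4 − E + (12 + x) = 2.
Multiply by 8: 2·(2E) − 4·(2E) + 8·(12 + x) = 16, i.e. 96 + 8x − 2·(60 + 3x) = 16.
Collecting terms: 2x − 24 = 16, so 2x = 40, so x = 20.
Then 2E = 60 + 3·20 = 120, so E = 60, V = 2E/4 = 30, F = 12 + 20 = 32.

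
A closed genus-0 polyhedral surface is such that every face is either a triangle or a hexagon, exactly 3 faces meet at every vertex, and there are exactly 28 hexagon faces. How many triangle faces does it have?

4

Let x be the number of triangles; then F = 28 + x.
Edge–face incidences: 2E = 6·28 + 3·x = 168 + 3x.
Every vertex has degree 3, so 3V = 2E.
Euler: V − E + F = 2 ⇒ (2E)/3 − E + (28 + x) = 2.
Multiply by 6: 2·(2E) − 3·(2E) + 6·(28 + x) = 12, i.e. 168 + 6x − (168 + 3x) = 12.
Collecting terms: 3x = 12, so x = 4.
Then 2E = 168 + 3·4 = 180, so E = 90, V = 2E/3 = 60, F = 28 + 4 = 32.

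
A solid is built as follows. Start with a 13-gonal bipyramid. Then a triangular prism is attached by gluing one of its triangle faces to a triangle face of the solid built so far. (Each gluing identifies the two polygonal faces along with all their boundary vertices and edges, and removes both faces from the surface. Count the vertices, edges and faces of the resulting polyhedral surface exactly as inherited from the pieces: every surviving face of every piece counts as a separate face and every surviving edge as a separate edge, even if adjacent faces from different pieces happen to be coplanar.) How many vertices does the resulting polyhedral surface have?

A 13-gonal bipyramid: V=15, E=39, F=26.
Attach a triangular prism (V=6, E=9, F=5) along a 3-gon: merge 3 vertices and 3 edges, delete both glued faces → V=18, E=45, F=29.
Check: V − E + F = 18 − 45 + 29 = 2.

18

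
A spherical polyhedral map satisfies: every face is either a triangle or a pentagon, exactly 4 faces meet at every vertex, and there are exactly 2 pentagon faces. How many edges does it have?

Let x be the number of triangles; then F = 2 + x.
Edge–face incidences: 2E = 5·2 + 3·x = 10 + 3x.
Every vertex has degree 4, so 4V = 2E.
Euler: V − E + F = 2 ⇒ (2E)/4 − E + (2 + x) = 2.
Multiply by 8: 2·(2E) − 4·(2E) + 8·(2 + x) = 16, i.e. 16 + 8x − 2·(10 + 3x) = 16.
Collecting terms: 2x − 4 = 16, so 2x = 20, so x = 10.
Then 2E = 10 + 3·10 = 40, so E = 20, V = 2E/4 = 10, F = 2 + 10 = 12.

20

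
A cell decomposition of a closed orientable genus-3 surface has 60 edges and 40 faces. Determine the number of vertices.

16

For a closed orientable surface of genus 3, χ = 2 − 2·3 = -4.
V = -4 + E − F = -4 + 60 − 40 = 16.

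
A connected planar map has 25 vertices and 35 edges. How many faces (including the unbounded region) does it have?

Euler's formula for a connected plane graph: V − E + F = 2, so F = 2 − 25 + 35 = 12.

12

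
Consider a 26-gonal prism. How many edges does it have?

78

A prism on an n-gon has two n-gon bases and n rectangular sides: V = 2·26 = 52, E = 3·26 = 78, F = 26 + 2 = 28.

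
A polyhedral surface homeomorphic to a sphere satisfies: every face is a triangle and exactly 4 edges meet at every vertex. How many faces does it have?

Each face has 3 edges and each edge borders two faces, so 2E = 3F.
Each vertex has degree 4, so 4V = 2E and hence V = 3F/4.
Euler: V − E + F = 2 ⇒ (3F/4) − (3F/2) + F = 2.
Multiply by 8: (6 − 12 + 8)F = 16, i.e. 2F = 16.
So F = 8, E = 3·8/2 = 12, V = 3·8/4 = 6.

8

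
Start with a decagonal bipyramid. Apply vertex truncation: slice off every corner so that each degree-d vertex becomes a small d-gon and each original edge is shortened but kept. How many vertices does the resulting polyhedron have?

The base solid has V = 12, E = 30, F = 20.
Truncation replaces each original edge-end by a new vertex, so V′ = 2E = 60.
Each original edge survives, and each old vertex of degree d contributes d new edges; summing degrees gives Σd = 2E, so E′ = E + 2E = 3E = 90.
Each original face survives and each original vertex becomes one new face: F′ = F + V = 32.

60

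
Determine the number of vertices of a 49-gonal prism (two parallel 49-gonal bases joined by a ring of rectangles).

A prism on an n-gon has two n-gon bases and n rectangular sides: V = 2·49 = 98, E = 3·49 = 147, F = 49 + 2 = 51.

98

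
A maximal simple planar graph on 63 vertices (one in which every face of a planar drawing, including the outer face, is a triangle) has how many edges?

183

In a plane triangulation 3F = 2E and V − E + F = 2, so E = 3V − 6 = 3·63 − 6 = 183.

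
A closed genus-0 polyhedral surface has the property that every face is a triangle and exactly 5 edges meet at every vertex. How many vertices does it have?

12

Each face has 3 edges and each edge borders two faces, so 2E = 3F.
Each vertex has degree 5, so 5V = 2E and hence V = 3F/5.
Euler: V − E + F = 2 ⇒ (3F/5) − (3F/2) + F = 2.
Multiply by 10: (6 − 15 + 10)F = 20, i.e. 1F = 20.
So F = 20, E = 3·20/2 = 30, V = 3·20/5 = 12.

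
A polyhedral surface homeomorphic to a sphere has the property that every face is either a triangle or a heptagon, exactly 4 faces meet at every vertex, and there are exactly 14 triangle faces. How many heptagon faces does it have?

Let x be the number of heptagons; then F = 14 + x.
Edge–face incidences: 2E = 3·14 + 7·x = 42 + 7x.
Every vertex has degree 4, so 4V = 2E.
Euler: V − E + F = 2 ⇒ (2E)/4 − E + (14 + x) = 2.
Multiply by 8: 2·(2E) − 4·(2E) + 8·(14 + x) = 16, i.e. 112 + 8x − 2·(42 + 7x) = 16.
Collecting terms: −6x + 28 = 16, so −6x = −12, so x = 2.
Then 2E = 42 + 7·2 = 56, so E = 28, V = 2E/4 = 14, F = 14 + 2 = 16.

2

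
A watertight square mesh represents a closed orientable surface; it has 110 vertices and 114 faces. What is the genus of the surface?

Every face is a square, so 2E = 4·114 = 456, giving E = 228.
χ = V − E + F = 110 − 228 + 114 = -4.
For a closed orientable surface χ = 2 − 2g, so g = (2 − (-4))/2 = 3.

3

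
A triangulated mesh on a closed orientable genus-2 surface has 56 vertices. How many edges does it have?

174

χ = 2 − 2·2 = -2, and every face is a triangle so 3F = 2E.
V − E + F = -2 with E = 3F/2 gives 56 − (3/2 − 1)·F = -2, so F = 116 and E = 174.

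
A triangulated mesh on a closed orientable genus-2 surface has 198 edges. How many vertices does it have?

χ = 2 − 2·2 = -2, and every face is a triangle so 3F = 2E.
F = 2E/3 = 132. Then V = -2 + E − F = -2 + 198 − 132 = 64.

64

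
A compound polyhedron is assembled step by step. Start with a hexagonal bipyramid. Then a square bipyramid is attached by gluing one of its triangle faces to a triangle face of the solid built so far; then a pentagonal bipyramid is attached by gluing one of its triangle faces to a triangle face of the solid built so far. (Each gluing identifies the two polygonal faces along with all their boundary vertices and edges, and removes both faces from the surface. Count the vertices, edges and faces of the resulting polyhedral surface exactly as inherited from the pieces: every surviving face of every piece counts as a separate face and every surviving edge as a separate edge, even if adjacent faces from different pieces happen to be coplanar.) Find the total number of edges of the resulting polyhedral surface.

A hexagonal bipyramid: V=8, E=18, F=12.
Attach a square bipyramid (V=6, E=12, F=8) along a 3-gon: merge 3 vertices and 3 edges, delete both glued faces → V=11, E=27, F=18.
Attach a pentagonal bipyramid (V=7, E=15, F=10) along a 3-gon: merge 3 vertices and 3 edges, delete both glued faces → V=15, E=39, F=26.
Check: V − E + F = 15 − 39 + 26 = 2.

39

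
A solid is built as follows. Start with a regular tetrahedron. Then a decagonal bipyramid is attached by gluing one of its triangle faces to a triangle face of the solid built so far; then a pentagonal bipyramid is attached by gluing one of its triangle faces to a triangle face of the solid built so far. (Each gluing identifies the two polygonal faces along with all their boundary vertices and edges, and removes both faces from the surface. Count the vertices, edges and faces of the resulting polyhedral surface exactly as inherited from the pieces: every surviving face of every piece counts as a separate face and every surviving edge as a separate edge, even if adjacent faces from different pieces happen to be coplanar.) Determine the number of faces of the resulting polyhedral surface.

A regular tetrahedron: V=4, E=6, F=4.
Attach a decagonal bipyramid (V=12, E=30, F=20) along a 3-gon: merge 3 vertices and 3 edges, delete both glued faces → V=13, E=33, F=22.
Attach a pentagonal bipyramid (V=7, E=15, F=10) along a 3-gon: merge 3 vertices and 3 edges, delete both glued faces → V=17, E=45, F=30.
Check: V − E + F = 17 − 45 + 30 = 2.

30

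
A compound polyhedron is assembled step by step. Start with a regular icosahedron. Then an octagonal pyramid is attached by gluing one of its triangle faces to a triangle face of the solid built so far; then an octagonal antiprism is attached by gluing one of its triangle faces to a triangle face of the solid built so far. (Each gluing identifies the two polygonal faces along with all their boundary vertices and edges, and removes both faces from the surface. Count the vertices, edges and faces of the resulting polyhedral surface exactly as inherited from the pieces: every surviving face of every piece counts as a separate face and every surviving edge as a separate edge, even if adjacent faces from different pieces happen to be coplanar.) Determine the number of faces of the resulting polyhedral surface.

43

A regular icosahedron: V=12, E=30, F=20.
Attach an octagonal pyramid (V=9, E=16, F=9) along a 3-gon: merge 3 vertices and 3 edges, delete both glued faces → V=18, E=43, F=27.
Attach an octagonal antiprism (V=16, E=32, F=18) along a 3-gon: merge 3 vertices and 3 edges, delete both glued faces → V=31, E=72, F=43.
Check: V − E + F = 31 − 72 + 43 = 2.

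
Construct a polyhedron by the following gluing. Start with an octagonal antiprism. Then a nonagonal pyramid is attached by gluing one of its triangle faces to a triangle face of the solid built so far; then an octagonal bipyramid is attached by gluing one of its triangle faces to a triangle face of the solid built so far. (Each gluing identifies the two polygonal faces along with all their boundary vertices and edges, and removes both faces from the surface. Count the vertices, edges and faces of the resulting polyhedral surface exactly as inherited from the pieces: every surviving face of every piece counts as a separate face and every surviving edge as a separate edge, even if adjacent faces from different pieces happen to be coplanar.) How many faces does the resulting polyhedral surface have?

40

An octagonal antiprism: V=16, E=32, F=18.
Attach a nonagonal pyramid (V=10, E=18, F=10) along a 3-gon: merge 3 vertices and 3 edges, delete both glued faces → V=23, E=47, F=26.
Attach an octagonal bipyramid (V=10, E=24, F=16) along a 3-gon: merge 3 vertices and 3 edges, delete both glued faces → V=30, E=68, F=40.
Check: V − E + F = 30 − 68 + 40 = 2.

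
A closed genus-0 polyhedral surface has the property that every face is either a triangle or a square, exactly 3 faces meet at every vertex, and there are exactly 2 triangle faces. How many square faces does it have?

3

Let x be the number of squares; then F = 2 + x.
Edge–face incidences: 2E = 3·2 + 4·x = 6 + 4x.
Every vertex has degree 3, so 3V = 2E.
Euler: V − E + F = 2 ⇒ (2E)/3 − E + (2 + x) = 2.
Multiply by 6: 2·(2E) − 3·(2E) + 6·(2 + x) = 12, i.e. 12 + 6x − (6 + 4x) = 12.
Collecting terms: 2x + 6 = 12, so 2x = 6, so x = 3.
Then 2E = 6 + 4·3 = 18, so E = 9, V = 2E/3 = 6, F = 2 + 3 = 5.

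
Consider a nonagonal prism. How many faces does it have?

11

A prism on an n-gon has two n-gon bases and n rectangular sides: V = 2·9 = 18, E = 3·9 = 27, F = 9 + 2 = 11.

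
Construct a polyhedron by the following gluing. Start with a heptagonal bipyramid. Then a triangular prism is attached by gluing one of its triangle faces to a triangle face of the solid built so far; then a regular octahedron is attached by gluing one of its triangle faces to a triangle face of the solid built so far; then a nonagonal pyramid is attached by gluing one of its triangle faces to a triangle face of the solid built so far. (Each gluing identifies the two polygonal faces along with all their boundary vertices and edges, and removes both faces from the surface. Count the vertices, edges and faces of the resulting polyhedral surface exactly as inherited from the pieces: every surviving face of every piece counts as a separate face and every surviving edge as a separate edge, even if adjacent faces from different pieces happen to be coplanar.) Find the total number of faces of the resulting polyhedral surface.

31

A heptagonal bipyramid: V=9, E=21, F=14.
Attach a triangular prism (V=6, E=9, F=5) along a 3-gon: merge 3 vertices and 3 edges, delete both glued faces → V=12, E=27, F=17.
Attach a regular octahedron (V=6, E=12, F=8) along a 3-gon: merge 3 vertices and 3 edges, delete both glued faces → V=15, E=36, F=23.
Attach a nonagonal pyramid (V=10, E=18, F=10) along a 3-gon: merge 3 vertices and 3 edges, delete both glued faces → V=22, E=51, F=31.
Check: V − E + F = 22 − 51 + 31 = 2.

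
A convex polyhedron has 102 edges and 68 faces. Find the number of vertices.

36

Here V − E + F = 2.
V = 2 + E − F = 2 + 102 − 68 = 36.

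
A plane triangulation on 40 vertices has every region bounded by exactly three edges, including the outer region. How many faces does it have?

In a plane triangulation 3F = 2E and V − E + F = 2, so F = 2V − 4 = 2·40 − 4 = 76.

76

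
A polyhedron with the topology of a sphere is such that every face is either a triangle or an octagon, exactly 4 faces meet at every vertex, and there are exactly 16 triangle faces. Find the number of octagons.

Let x be the number of octagons; then F = 16 + x.
Edge–face incidences: 2E = 3·16 + 8·x = 48 + 8x.
Every vertex has degree 4, so 4V = 2E.
Euler: V − E + F = 2 ⇒ (2E)/4 − E + (16 + x) = 2.
Multiply by 8: 2·(2E) − 4·(2E) + 8·(16 + x) = 16, i.e. 128 + 8x − 2·(48 + 8x) = 16.
Collecting terms: −8x + 32 = 16, so −8x = −16, so x = 2.
Then 2E = 48 + 8·2 = 64, so E = 32, V = 2E/4 = 16, F = 16 + 2 = 18.

2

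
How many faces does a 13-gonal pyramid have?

A pyramid on an n-gon base has one n-gon and n triangles: V = 13 + 1 = 14, E = 2·13 = 26, F = 13 + 1 = 14.
Check: V − E + F = 14 − 26 + 14 = 2.

14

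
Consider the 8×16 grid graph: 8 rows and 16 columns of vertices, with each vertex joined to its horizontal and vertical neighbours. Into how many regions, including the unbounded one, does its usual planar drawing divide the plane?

106

The grid has V = 8·16 = 128 vertices and E = 8·15 + 16·7 = 232 edges.
F = 2 − V + E = 2 − 128 + 232 = 106.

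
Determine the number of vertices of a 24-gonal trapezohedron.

The n-trapezohedron (dual of the n-antiprism) has V = 2·24 + 2 = 50, E = 4·24 = 96, F = 2·24 = 48.
Check: V − E + F = 50 − 96 + 48 = 2.

50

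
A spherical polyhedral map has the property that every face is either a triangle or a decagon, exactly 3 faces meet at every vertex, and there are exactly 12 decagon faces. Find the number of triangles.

Let x be the number of triangles; then F = 12 + x.
Edge–face incidences: 2E = 10·12 + 3·x = 120 + 3x.
Every vertex has degree 3, so 3V = 2E.
Euler: V − E + F = 2 ⇒ (2E)/3 − E + (12 + x) = 2.
Multiply by 6: 2·(2E) − 3·(2E) + 6·(12 + x) = 12, i.e. 72 + 6x − (120 + 3x) = 12.
Collecting terms: 3x − 48 = 12, so 3x = 60, so x = 20.
Then 2E = 120 + 3·20 = 180, so E = 90, V = 2E/3 = 60, F = 12 + 20 = 32.

20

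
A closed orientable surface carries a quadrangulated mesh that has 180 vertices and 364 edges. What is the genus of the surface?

2

Every face is a square and each edge borders two faces, so 4F = 2·364, giving F = 182.
χ = V − E + F = 180 − 364 + 182 = -2.
For a closed orientable surface χ = 2 − 2g, so g = (2 − (-2))/2 = 2.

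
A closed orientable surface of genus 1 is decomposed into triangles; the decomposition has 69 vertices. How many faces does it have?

138

χ = 2 − 2·1 = 0, and every face is a triangle so 3F = 2E.
V − E + F = 0 with E = 3F/2 gives 69 − (3/2 − 1)·F = 0, so F = 138 and E = 207.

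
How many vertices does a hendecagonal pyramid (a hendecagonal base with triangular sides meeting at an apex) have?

A pyramid on an n-gon base has one n-gon and n triangles: V = 11 + 1 = 12, E = 2·11 = 22, F = 11 + 1 = 12.

12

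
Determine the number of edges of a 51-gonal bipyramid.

A bipyramid over an n-gon has 2n triangular faces and n + 2 vertices: V = 51 + 2 = 53, E = 3·51 = 153, F = 2·51 = 102.
Check: V − E + F = 53 − 153 + 102 = 2.

153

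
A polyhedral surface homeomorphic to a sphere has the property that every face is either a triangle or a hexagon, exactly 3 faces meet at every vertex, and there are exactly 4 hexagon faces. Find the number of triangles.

Let x be the number of triangles; then F = 4 + x.
Edge–face incidences: 2E = 6·4 + 3·x = 24 + 3x.
Every vertex has degree 3, so 3V = 2E.
Euler: V − E + F = 2 ⇒ (2E)/3 − E + (4 + x) = 2.
Multiply by 6: 2·(2E) − 3·(2E) + 6·(4 + x) = 12, i.e. 24 + 6x − (24 + 3x) = 12.
Collecting terms: 3x = 12, so x = 4.
Then 2E = 24 + 3·4 = 36, so E = 18, V = 2E/3 = 12, F = 4 + 4 = 8.

4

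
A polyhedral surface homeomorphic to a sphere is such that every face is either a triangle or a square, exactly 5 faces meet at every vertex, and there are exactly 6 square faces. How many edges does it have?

60

Let x be the number of triangles; then F = 6 + x.
Edge–face incidences: 2E = 4·6 + 3·x = 24 + 3x.
Every vertex has degree 5, so 5V = 2E.
Euler: V − E + F = 2 ⇒ (2E)/5 − E + (6 + x) = 2.
Multiply by 10: 2·(2E) − 5·(2E) + 10·(6 + x) = 20, i.e. 60 + 10x − 3·(24 + 3x) = 20.
Collecting terms: x − 12 = 20, so x = 32.
Then 2E = 24 + 3·32 = 120, so E = 60, V = 2E/5 = 24, F = 6 + 32 = 38.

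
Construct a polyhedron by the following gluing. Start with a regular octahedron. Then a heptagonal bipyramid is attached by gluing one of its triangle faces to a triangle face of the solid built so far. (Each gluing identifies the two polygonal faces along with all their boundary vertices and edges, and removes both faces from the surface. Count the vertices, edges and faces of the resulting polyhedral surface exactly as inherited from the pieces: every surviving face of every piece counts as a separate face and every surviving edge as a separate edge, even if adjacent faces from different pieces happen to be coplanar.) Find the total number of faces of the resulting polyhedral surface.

A regular octahedron: V=6, E=12, F=8.
Attach a heptagonal bipyramid (V=9, E=21, F=14) along a 3-gon: merge 3 vertices and 3 edges, delete both glued faces → V=12, E=30, F=20.
Check: V − E + F = 12 − 30 + 20 = 2.

20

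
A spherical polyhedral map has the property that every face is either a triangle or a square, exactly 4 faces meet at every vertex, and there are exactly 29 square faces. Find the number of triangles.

Let x be the number of triangles; then F = 29 + x.
Edge–face incidences: 2E = 4·29 + 3·x = 116 + 3x.
Every vertex has degree 4, so 4V = 2E.
Euler: V − E + F = 2 ⇒ (2E)/4 − E + (29 + x) = 2.
Multiply by 8: 2·(2E) − 4·(2E) + 8·(29 + x) = 16, i.e. 232 + 8x − 2·(116 + 3x) = 16.
Collecting terms: 2x = 16, so x = 8.
Then 2E = 116 + 3·8 = 140, so E = 70, V = 2E/4 = 35, F = 29 + 8 = 37.

8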